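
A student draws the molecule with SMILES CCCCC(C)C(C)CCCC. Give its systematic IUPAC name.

5,6-dimethyldecane

The parent chain contains 10 carbons (decane).
Numbering from either end gives identical locants here.
This places methyl groups at C-5 and C-6.
Assembling the pieces gives 5,6-dimethyldecane.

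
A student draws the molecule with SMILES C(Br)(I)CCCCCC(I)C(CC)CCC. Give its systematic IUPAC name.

1-bromo-8-ethyl-1,7-diiodoundecane

The parent chain contains 11 carbons (undecane).
Number the chain so that the substituent locant set {1,1,7,8} is lower than {4,5,11,11} at the first point of difference.
With this numbering: a bromo group at C-1; an ethyl group at C-8; iodo groups at C-1 and C-7.
The substituents are ordered alphabetically, ignoring any di-/tri- multipliers.
Assembling the pieces gives 1-bromo-8-ethyl-1,7-diiodoundecane.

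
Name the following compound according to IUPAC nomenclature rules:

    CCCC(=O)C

The longest chain bearing the carbonyl is 5 carbons long (pentane).
A ketone (C=O on an internal carbon) is the principal characteristic group, giving the suffix -one.
Number the chain so that numbering from this end puts the carbonyl group at C-2 rather than C-4.
This places the carbonyl at C-2.
Assembling the pieces gives pentan-2-one.

pentan-2-one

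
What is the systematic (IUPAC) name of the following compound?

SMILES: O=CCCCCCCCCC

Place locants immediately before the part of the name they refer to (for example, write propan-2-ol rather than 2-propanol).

decanal

The longest chain bearing the –CHO group is 10 carbons long (decane).
An aldehyde (terminal –CHO) is the principal characteristic group, giving the suffix -al.
Choose the numbering such that the aldehyde carbon is C-1 by definition.
The name is decanal.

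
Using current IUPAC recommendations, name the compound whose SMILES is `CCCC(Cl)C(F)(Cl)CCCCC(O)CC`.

The longest chain bearing the –OH group is 12 carbons long (dodecane).
The highest-priority functional group is an alcohol (–OH), so the name ends in -ol.
Choose the numbering such that numbering from this end puts the hydroxyl group at C-3 rather than C-10.
With this numbering: the hydroxyl at C-3; chloro groups at C-8 and C-9; a fluoro group at C-8.
Prefixes are listed alphabetically: chloro, fluoro.
Putting it together: 8,9-dichloro-8-fluorododecan-3-ol.

8,9-dichloro-8-fluorododecan-3-ol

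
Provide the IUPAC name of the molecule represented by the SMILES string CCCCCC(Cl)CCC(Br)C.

The longest continuous carbon chain has 10 atoms, so the parent hydride is decane.
The numbering direction is chosen so that the substituent locant set {2,5} is lower than {6,9} at the first point of difference.
That gives a bromo group at C-2; a chloro group at C-5.
Substituent prefixes are cited in alphabetical order (multiplying prefixes like di-/tri- are ignored for ordering).
The name is 2-bromo-5-chlorodecane.

2-bromo-5-chlorodecane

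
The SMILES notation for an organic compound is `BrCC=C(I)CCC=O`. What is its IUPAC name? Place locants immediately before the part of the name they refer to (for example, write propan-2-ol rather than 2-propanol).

Counting along the main chain through the –CHO group and the multiple bond gives 6 carbons: the parent is hexane.
An aldehyde (terminal –CHO) is the principal characteristic group, giving the suffix -al.
There is one C=C double bond, indicated by the ending -ene.
The numbering direction is chosen so that the aldehyde carbon is C-1 by definition.
This places the double bond between C-4 and C-5; a bromo group at C-6; an iodo group at C-4.
Prefixes are listed alphabetically: bromo, iodo.
The name is 6-bromo-4-iodohex-4-enal.

6-bromo-4-iodohex-4-enal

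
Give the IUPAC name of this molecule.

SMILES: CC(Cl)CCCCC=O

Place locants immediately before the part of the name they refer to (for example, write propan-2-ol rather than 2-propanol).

6-chloroheptanal

The longest chain bearing the –CHO group is 7 carbons long (heptane).
An aldehyde (terminal –CHO) is the principal characteristic group, giving the suffix -al.
Number the chain so that the aldehyde carbon is C-1 by definition.
With this numbering: a chloro group at C-6.
Assembling the pieces gives 6-chloroheptanal.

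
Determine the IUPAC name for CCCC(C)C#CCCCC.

The longest carbon chain that includes the multiple bond has 10 carbons, so the parent hydride is decane.
There is one C≡C triple bond, indicated by the ending -yne.
Choose the numbering such that the substituent locant set {4} is lower than {7} at the first point of difference.
With this numbering: the triple bond between C-5 and C-6; a methyl group at C-4.
Assembling the pieces gives 4-methyldec-5-yne.

4-methyldec-5-yne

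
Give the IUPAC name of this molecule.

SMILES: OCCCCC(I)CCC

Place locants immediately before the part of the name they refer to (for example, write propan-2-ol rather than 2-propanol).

5-iodooctan-1-ol

The longest chain bearing the –OH group is 8 carbons long (octane).
An alcohol (–OH) is the principal characteristic group, giving the suffix -ol.
The numbering direction is chosen so that numbering from this end puts the hydroxyl group at C-1 rather than C-8.
This places the hydroxyl at C-1; an iodo group at C-5.
Putting it together: 5-iodooctan-1-ol.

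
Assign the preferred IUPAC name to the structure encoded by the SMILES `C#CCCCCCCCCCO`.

undec-10-yn-1-ol

Counting along the main chain through the –OH group and the multiple bond gives 11 carbons: the parent is undecane.
The principal characteristic group is an alcohol (–OH), named with the suffix -ol.
A C≡C triple bond in the chain gives the infix -yne-.
Choose the numbering such that numbering from this end puts the hydroxyl group at C-1 rather than C-11.
With this numbering: the hydroxyl at C-1; the triple bond between C-10 and C-11.
Putting it together: undec-10-yn-1-ol.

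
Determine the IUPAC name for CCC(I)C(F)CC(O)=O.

The longest chain bearing the –COOH group is 6 carbons long (hexane).
The principal characteristic group is a carboxylic acid (terminal –COOH), named with the suffix -oic acid.
Number the chain so that the carboxylic acid carbon is C-1 by definition.
That gives a fluoro group at C-3; an iodo group at C-4.
Prefixes are listed alphabetically: fluoro, iodo.
The name is 3-fluoro-4-iodohexanoic acid.

3-fluoro-4-iodohexanoic acid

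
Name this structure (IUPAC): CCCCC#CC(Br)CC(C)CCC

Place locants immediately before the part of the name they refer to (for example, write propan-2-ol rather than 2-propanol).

7-bromo-9-methyldodec-5-yne

Counting along the main chain through the multiple bond gives 12 carbons: the parent is dodecane.
The chain contains a C≡C triple bond, so the unsaturation ending is -yne.
Choose the numbering such that numbering from this end puts the triple bond at C-5 rather than C-7.
This places the triple bond between C-5 and C-6; a bromo group at C-7; a methyl group at C-9.
Prefixes are listed alphabetically: bromo, methyl.
The name is 7-bromo-9-methyldodec-5-yne.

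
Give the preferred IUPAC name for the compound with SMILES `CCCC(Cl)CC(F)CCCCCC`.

The longest carbon chain is 12 atoms: the parent is dodecane.
The numbering direction is chosen so that the substituent locant set {4,6} is lower than {7,9} at the first point of difference.
With this numbering: a chloro group at C-4; a fluoro group at C-6.
The substituents are ordered alphabetically, ignoring any di-/tri- multipliers.
Putting it together: 4-chloro-6-fluorododecane.

4-chloro-6-fluorododecane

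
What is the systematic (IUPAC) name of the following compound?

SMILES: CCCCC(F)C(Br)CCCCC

6-bromo-5-fluoroundecane

The parent chain contains 11 carbons (undecane).
Choose the numbering such that the substituent locant set {5,6} is lower than {6,7} at the first point of difference.
That gives a bromo group at C-6; a fluoro group at C-5.
Substituent prefixes are cited in alphabetical order (multiplying prefixes like di-/tri- are ignored for ordering).
The name is 6-bromo-5-fluoroundecane.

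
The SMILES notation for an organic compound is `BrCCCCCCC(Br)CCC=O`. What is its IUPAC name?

Counting along the main chain through the –CHO group gives 10 carbons: the parent is decane.
An aldehyde (terminal –CHO) is the principal characteristic group, giving the suffix -al.
Choose the numbering such that the aldehyde carbon is C-1 by definition.
That gives bromo groups at C-4 and C-10.
The name is 4,10-dibromodecanal.

4,10-dibromodecanal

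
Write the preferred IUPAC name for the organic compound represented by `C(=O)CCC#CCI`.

The longest chain bearing the –CHO group and the multiple bond is 6 carbons long (hexane).
The principal characteristic group is an aldehyde (terminal –CHO), named with the suffix -al.
A C≡C triple bond in the chain gives the infix -yne-.
Choose the numbering such that the aldehyde carbon is C-1 by definition.
This places the triple bond between C-4 and C-5; an iodo group at C-6.
Putting it together: 6-iodohex-4-ynal.

6-iodohex-4-ynal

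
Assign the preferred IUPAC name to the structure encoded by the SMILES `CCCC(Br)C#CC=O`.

4-bromohept-2-ynal

Counting along the main chain through the –CHO group and the multiple bond gives 7 carbons: the parent is heptane.
The principal characteristic group is an aldehyde (terminal –CHO), named with the suffix -al.
The chain contains a C≡C triple bond, so the unsaturation ending is -yne.
Number the chain so that the aldehyde carbon is C-1 by definition.
That gives the triple bond between C-2 and C-3; a bromo group at C-4.
The name is 4-bromohept-2-ynal.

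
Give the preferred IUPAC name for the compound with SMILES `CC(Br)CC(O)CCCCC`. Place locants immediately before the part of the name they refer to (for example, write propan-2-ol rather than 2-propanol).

2-bromononan-4-ol

The longest carbon chain that includes the –OH group has 9 carbons, so the parent hydride is nonane.
The principal characteristic group is an alcohol (–OH), named with the suffix -ol.
Number the chain so that numbering from this end puts the hydroxyl group at C-4 rather than C-6.
That gives the hydroxyl at C-4; a bromo group at C-2.
The name is 2-bromononan-4-ol.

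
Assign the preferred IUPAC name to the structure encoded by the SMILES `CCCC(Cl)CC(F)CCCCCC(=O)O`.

9-chloro-7-fluorododecanoic acid

Counting along the main chain through the –COOH group gives 12 carbons: the parent is dodecane.
The principal characteristic group is a carboxylic acid (terminal –COOH), named with the suffix -oic acid.
Number the chain so that the carboxylic acid carbon is C-1 by definition.
That gives a chloro group at C-9; a fluoro group at C-7.
Substituent prefixes are cited in alphabetical order (multiplying prefixes like di-/tri- are ignored for ordering).
Putting it together: 9-chloro-7-fluorododecanoic acid.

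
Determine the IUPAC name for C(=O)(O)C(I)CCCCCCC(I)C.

Counting along the main chain through the –COOH group gives 10 carbons: the parent is decane.
A carboxylic acid (terminal –COOH) is the principal characteristic group, giving the suffix -oic acid.
The numbering direction is chosen so that the carboxylic acid carbon is C-1 by definition.
That gives iodo groups at C-2 and C-9.
Assembling the pieces gives 2,9-diiododecanoic acid.

2,9-diiododecanoic acid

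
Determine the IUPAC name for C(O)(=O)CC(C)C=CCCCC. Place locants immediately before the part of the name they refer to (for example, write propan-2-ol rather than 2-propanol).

Counting along the main chain through the –COOH group and the multiple bond gives 9 carbons: the parent is nonane.
The principal characteristic group is a carboxylic acid (terminal –COOH), named with the suffix -oic acid.
There is one C=C double bond, indicated by the ending -ene.
Choose the numbering such that the carboxylic acid carbon is C-1 by definition.
This places the double bond between C-4 and C-5; a methyl group at C-3.
The name is 3-methylnon-4-enoic acid.

3-methylnon-4-enoic acid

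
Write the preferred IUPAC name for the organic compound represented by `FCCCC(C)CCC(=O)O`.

The longest chain bearing the –COOH group is 7 carbons long (heptane).
The highest-priority functional group is a carboxylic acid (terminal –COOH), so the name ends in -oic acid.
Choose the numbering such that the carboxylic acid carbon is C-1 by definition.
That gives a fluoro group at C-7; a methyl group at C-4.
Substituent prefixes are cited in alphabetical order (multiplying prefixes like di-/tri- are ignored for ordering).
The name is 7-fluoro-4-methylheptanoic acid.

7-fluoro-4-methylheptanoic acid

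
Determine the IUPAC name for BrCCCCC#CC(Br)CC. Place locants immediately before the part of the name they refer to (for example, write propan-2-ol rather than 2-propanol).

3,9-dibromonon-4-yne

The longest carbon chain that includes the multiple bond has 9 carbons, so the parent hydride is nonane.
The chain contains a C≡C triple bond, so the unsaturation ending is -yne.
The numbering direction is chosen so that numbering from this end puts the triple bond at C-4 rather than C-5.
This places the triple bond between C-4 and C-5; bromo groups at C-3 and C-9.
The name is 3,9-dibromonon-4-yne.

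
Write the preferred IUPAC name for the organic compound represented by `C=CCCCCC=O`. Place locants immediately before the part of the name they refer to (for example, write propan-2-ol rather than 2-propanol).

Counting along the main chain through the –CHO group and the multiple bond gives 7 carbons: the parent is heptane.
The highest-priority functional group is an aldehyde (terminal –CHO), so the name ends in -al.
There is one C=C double bond, indicated by the ending -ene.
The numbering direction is chosen so that the aldehyde carbon is C-1 by definition.
With this numbering: the double bond between C-6 and C-7.
Putting it together: hept-6-enal.

hept-6-enal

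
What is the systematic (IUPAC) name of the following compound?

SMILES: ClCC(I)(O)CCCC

Counting along the main chain through the –OH group gives 6 carbons: the parent is hexane.
The highest-priority functional group is an alcohol (–OH), so the name ends in -ol.
Choose the numbering such that numbering from this end puts the hydroxyl group at C-2 rather than C-5.
This places the hydroxyl at C-2; a chloro group at C-1; an iodo group at C-2.
Substituent prefixes are cited in alphabetical order (multiplying prefixes like di-/tri- are ignored for ordering).
Assembling the pieces gives 1-chloro-2-iodohexan-2-ol.

1-chloro-2-iodohexan-2-ol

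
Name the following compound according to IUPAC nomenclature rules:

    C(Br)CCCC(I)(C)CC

The longest carbon chain is 7 atoms: the parent is heptane.
Number the chain so that the substituent locant set {1,5,5} is lower than {3,3,7} at the first point of difference.
That gives a bromo group at C-1; an iodo group at C-5; a methyl group at C-5.
Substituent prefixes are cited in alphabetical order (multiplying prefixes like di-/tri- are ignored for ordering).
The name is 1-bromo-5-iodo-5-methylheptane.

1-bromo-5-iodo-5-methylheptane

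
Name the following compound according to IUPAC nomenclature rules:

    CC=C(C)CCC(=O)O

4-methylhex-4-enoic acid

The longest chain bearing the –COOH group and the multiple bond is 6 carbons long (hexane).
The principal characteristic group is a carboxylic acid (terminal –COOH), named with the suffix -oic acid.
There is one C=C double bond, indicated by the ending -ene.
Number the chain so that the carboxylic acid carbon is C-1 by definition.
With this numbering: the double bond between C-4 and C-5; a methyl group at C-4.
Putting it together: 4-methylhex-4-enoic acid.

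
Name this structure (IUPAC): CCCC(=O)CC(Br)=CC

6-bromooct-6-en-4-one

The longest carbon chain that includes the carbonyl and the multiple bond has 8 carbons, so the parent hydride is octane.
The principal characteristic group is a ketone (C=O on an internal carbon), named with the suffix -one.
A C=C double bond in the chain gives the infix -ene-.
Choose the numbering such that numbering from this end puts the carbonyl group at C-4 rather than C-5.
With this numbering: the carbonyl at C-4; the double bond between C-6 and C-7; a bromo group at C-6.
Putting it together: 6-bromooct-6-en-4-one.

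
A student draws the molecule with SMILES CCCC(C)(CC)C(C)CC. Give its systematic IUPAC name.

The parent chain contains 7 carbons (heptane).
The numbering direction is chosen so that the substituent locant set {3,4,4} is lower than {4,4,5} at the first point of difference.
This places an ethyl group at C-4; methyl groups at C-3 and C-4.
Substituent prefixes are cited in alphabetical order (multiplying prefixes like di-/tri- are ignored for ordering).
The name is 4-ethyl-3,4-dimethylheptane.

4-ethyl-3,4-dimethylheptane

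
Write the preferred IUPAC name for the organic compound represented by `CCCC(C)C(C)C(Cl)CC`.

The longest carbon chain is 8 atoms: the parent is octane.
Choose the numbering such that the substituent locant set {3,4,5} is lower than {4,5,6} at the first point of difference.
This places a chloro group at C-3; methyl groups at C-4 and C-5.
Substituent prefixes are cited in alphabetical order (multiplying prefixes like di-/tri- are ignored for ordering).
Assembling the pieces gives 3-chloro-4,5-dimethyloctane.

3-chloro-4,5-dimethyloctane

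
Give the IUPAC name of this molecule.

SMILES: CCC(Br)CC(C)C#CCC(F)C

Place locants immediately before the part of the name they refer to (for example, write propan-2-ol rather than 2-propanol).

The longest chain bearing the multiple bond is 10 carbons long (decane).
The chain contains a C≡C triple bond, so the unsaturation ending is -yne.
The numbering direction is chosen so that numbering from this end puts the triple bond at C-4 rather than C-6.
With this numbering: the triple bond between C-4 and C-5; a bromo group at C-8; a fluoro group at C-2; a methyl group at C-6.
The substituents are ordered alphabetically, ignoring any di-/tri- multipliers.
Putting it together: 8-bromo-2-fluoro-6-methyldec-4-yne.

8-bromo-2-fluoro-6-methyldec-4-yne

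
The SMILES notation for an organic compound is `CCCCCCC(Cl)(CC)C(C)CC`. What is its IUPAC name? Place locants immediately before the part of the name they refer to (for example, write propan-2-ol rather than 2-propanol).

The parent chain contains 10 carbons (decane).
The numbering direction is chosen so that the substituent locant set {3,4,4} is lower than {7,7,8} at the first point of difference.
This places a chloro group at C-4; an ethyl group at C-4; a methyl group at C-3.
Substituent prefixes are cited in alphabetical order (multiplying prefixes like di-/tri- are ignored for ordering).
Assembling the pieces gives 4-chloro-4-ethyl-3-methyldecane.

4-chloro-4-ethyl-3-methyldecane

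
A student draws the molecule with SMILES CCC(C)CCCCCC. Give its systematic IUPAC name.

3-methylnonane

The longest continuous carbon chain has 9 atoms, so the parent hydride is nonane.
Choose the numbering such that the substituent locant set {3} is lower than {7} at the first point of difference.
With this numbering: a methyl group at C-3.
Putting it together: 3-methylnonane.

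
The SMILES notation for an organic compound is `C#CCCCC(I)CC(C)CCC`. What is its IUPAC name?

6-iodo-8-methylundec-1-yne

Counting along the main chain through the multiple bond gives 11 carbons: the parent is undecane.
The chain contains a C≡C triple bond, so the unsaturation ending is -yne.
Number the chain so that numbering from this end puts the triple bond at C-1 rather than C-10.
That gives the triple bond between C-1 and C-2; an iodo group at C-6; a methyl group at C-8.
Prefixes are listed alphabetically: iodo, methyl.
Assembling the pieces gives 6-iodo-8-methylundec-1-yne.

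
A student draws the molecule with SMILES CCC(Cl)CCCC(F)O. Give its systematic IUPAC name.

5-chloro-1-fluoroheptan-1-ol

The longest chain bearing the –OH group is 7 carbons long (heptane).
The highest-priority functional group is an alcohol (–OH), so the name ends in -ol.
Choose the numbering such that numbering from this end puts the hydroxyl group at C-1 rather than C-7.
That gives the hydroxyl at C-1; a chloro group at C-5; a fluoro group at C-1.
Prefixes are listed alphabetically: chloro, fluoro.
Putting it together: 5-chloro-1-fluoroheptan-1-ol.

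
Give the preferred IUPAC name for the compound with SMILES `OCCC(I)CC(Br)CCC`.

5-bromo-3-iodooctan-1-ol

The longest carbon chain that includes the –OH group has 8 carbons, so the parent hydride is octane.
The highest-priority functional group is an alcohol (–OH), so the name ends in -ol.
The numbering direction is chosen so that numbering from this end puts the hydroxyl group at C-1 rather than C-8.
That gives the hydroxyl at C-1; a bromo group at C-5; an iodo group at C-3.
Substituent prefixes are cited in alphabetical order (multiplying prefixes like di-/tri- are ignored for ordering).
The name is 5-bromo-3-iodooctan-1-ol.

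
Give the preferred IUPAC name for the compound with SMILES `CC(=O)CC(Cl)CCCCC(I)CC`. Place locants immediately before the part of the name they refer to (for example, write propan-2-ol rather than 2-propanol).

The longest carbon chain that includes the carbonyl has 11 carbons, so the parent hydride is undecane.
The principal characteristic group is a ketone (C=O on an internal carbon), named with the suffix -one.
Number the chain so that numbering from this end puts the carbonyl group at C-2 rather than C-10.
With this numbering: the carbonyl at C-2; a chloro group at C-4; an iodo group at C-9.
Substituent prefixes are cited in alphabetical order (multiplying prefixes like di-/tri- are ignored for ordering).
Assembling the pieces gives 4-chloro-9-iodoundecan-2-one.

4-chloro-9-iodoundecan-2-one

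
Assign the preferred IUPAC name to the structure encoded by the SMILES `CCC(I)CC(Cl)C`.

The longest carbon chain is 6 atoms: the parent is hexane.
Number the chain so that the substituent locant set {2,4} is lower than {3,5} at the first point of difference.
This places a chloro group at C-2; an iodo group at C-4.
Substituent prefixes are cited in alphabetical order (multiplying prefixes like di-/tri- are ignored for ordering).
Putting it together: 2-chloro-4-iodohexane.

2-chloro-4-iodohexane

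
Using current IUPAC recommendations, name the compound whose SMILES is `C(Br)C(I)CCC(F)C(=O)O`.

6-bromo-2-fluoro-5-iodohexanoic acid

The longest chain bearing the –COOH group is 6 carbons long (hexane).
The highest-priority functional group is a carboxylic acid (terminal –COOH), so the name ends in -oic acid.
Choose the numbering such that the carboxylic acid carbon is C-1 by definition.
With this numbering: a bromo group at C-6; a fluoro group at C-2; an iodo group at C-5.
Substituent prefixes are cited in alphabetical order (multiplying prefixes like di-/tri- are ignored for ordering).
Assembling the pieces gives 6-bromo-2-fluoro-5-iodohexanoic acid.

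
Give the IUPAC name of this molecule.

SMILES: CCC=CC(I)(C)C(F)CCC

The longest chain bearing the multiple bond is 9 carbons long (nonane).
A C=C double bond in the chain gives the infix -ene-.
Number the chain so that numbering from this end puts the double bond at C-3 rather than C-6.
That gives the double bond between C-3 and C-4; a fluoro group at C-6; an iodo group at C-5; a methyl group at C-5.
The substituents are ordered alphabetically, ignoring any di-/tri- multipliers.
Assembling the pieces gives 6-fluoro-5-iodo-5-methylnon-3-ene.

6-fluoro-5-iodo-5-methylnon-3-ene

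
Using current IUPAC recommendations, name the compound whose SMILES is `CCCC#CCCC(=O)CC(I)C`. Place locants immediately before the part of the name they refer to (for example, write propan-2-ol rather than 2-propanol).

The longest carbon chain that includes the carbonyl and the multiple bond has 11 carbons, so the parent hydride is undecane.
The highest-priority functional group is a ketone (C=O on an internal carbon), so the name ends in -one.
A C≡C triple bond in the chain gives the infix -yne-.
Choose the numbering such that numbering from this end puts the carbonyl group at C-4 rather than C-8.
This places the carbonyl at C-4; the triple bond between C-7 and C-8; an iodo group at C-2.
The name is 2-iodoundec-7-yn-4-one.

2-iodoundec-7-yn-4-one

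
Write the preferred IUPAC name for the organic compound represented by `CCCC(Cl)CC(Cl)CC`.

The longest continuous carbon chain has 8 atoms, so the parent hydride is octane.
Choose the numbering such that the substituent locant set {3,5} is lower than {4,6} at the first point of difference.
That gives chloro groups at C-3 and C-5.
Assembling the pieces gives 3,5-dichlorooctane.

3,5-dichlorooctane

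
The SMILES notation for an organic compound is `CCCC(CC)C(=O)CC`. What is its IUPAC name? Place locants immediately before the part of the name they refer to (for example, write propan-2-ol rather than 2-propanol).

The longest carbon chain that includes the carbonyl has 7 carbons, so the parent hydride is heptane.
A ketone (C=O on an internal carbon) is the principal characteristic group, giving the suffix -one.
The numbering direction is chosen so that numbering from this end puts the carbonyl group at C-3 rather than C-5.
With this numbering: the carbonyl at C-3; an ethyl group at C-4.
The name is 4-ethylheptan-3-one.

4-ethylheptan-3-one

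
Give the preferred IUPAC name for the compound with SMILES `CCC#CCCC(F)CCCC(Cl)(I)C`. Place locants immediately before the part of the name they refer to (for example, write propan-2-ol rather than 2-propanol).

Counting along the main chain through the multiple bond gives 12 carbons: the parent is dodecane.
A C≡C triple bond in the chain gives the infix -yne-.
The numbering direction is chosen so that numbering from this end puts the triple bond at C-3 rather than C-9.
That gives the triple bond between C-3 and C-4; a chloro group at C-11; a fluoro group at C-7; an iodo group at C-11.
The substituents are ordered alphabetically, ignoring any di-/tri- multipliers.
Assembling the pieces gives 11-chloro-7-fluoro-11-iodododec-3-yne.

11-chloro-7-fluoro-11-iodododec-3-yne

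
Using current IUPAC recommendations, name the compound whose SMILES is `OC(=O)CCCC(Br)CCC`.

5-bromooctanoic acid

The longest chain bearing the –COOH group is 8 carbons long (octane).
The highest-priority functional group is a carboxylic acid (terminal –COOH), so the name ends in -oic acid.
The numbering direction is chosen so that the carboxylic acid carbon is C-1 by definition.
With this numbering: a bromo group at C-5.
The name is 5-bromooctanoic acid.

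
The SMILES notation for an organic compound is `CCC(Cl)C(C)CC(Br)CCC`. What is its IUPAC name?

The longest carbon chain is 9 atoms: the parent is nonane.
Choose the numbering such that the substituent locant set {3,4,6} is lower than {4,6,7} at the first point of difference.
That gives a bromo group at C-6; a chloro group at C-3; a methyl group at C-4.
The substituents are ordered alphabetically, ignoring any di-/tri- multipliers.
The name is 6-bromo-3-chloro-4-methylnonane.

6-bromo-3-chloro-4-methylnonane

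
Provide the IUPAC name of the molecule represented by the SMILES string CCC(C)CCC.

The longest continuous carbon chain has 6 atoms, so the parent hydride is hexane.
The numbering direction is chosen so that the substituent locant set {3} is lower than {4} at the first point of difference.
This places a methyl group at C-3.
Putting it together: 3-methylhexane.

3-methylhexane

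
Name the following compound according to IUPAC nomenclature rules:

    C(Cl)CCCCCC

The longest continuous carbon chain has 7 atoms, so the parent hydride is heptane.
Number the chain so that the substituent locant set {1} is lower than {7} at the first point of difference.
This places a chloro group at C-1.
The name is 1-chloroheptane.

1-chloroheptane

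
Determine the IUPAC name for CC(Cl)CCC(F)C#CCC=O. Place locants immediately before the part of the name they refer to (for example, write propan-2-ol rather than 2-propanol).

8-chloro-5-fluoronon-3-ynal

The longest chain bearing the –CHO group and the multiple bond is 9 carbons long (nonane).
An aldehyde (terminal –CHO) is the principal characteristic group, giving the suffix -al.
There is one C≡C triple bond, indicated by the ending -yne.
Choose the numbering such that the aldehyde carbon is C-1 by definition.
With this numbering: the triple bond between C-3 and C-4; a chloro group at C-8; a fluoro group at C-5.
The substituents are ordered alphabetically, ignoring any di-/tri- multipliers.
Assembling the pieces gives 8-chloro-5-fluoronon-3-ynal.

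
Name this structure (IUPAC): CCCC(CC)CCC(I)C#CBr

1-bromo-6-ethyl-3-iodonon-1-yne

Counting along the main chain through the multiple bond gives 9 carbons: the parent is nonane.
The chain contains a C≡C triple bond, so the unsaturation ending is -yne.
The numbering direction is chosen so that numbering from this end puts the triple bond at C-1 rather than C-8.
With this numbering: the triple bond between C-1 and C-2; a bromo group at C-1; an ethyl group at C-6; an iodo group at C-3.
Substituent prefixes are cited in alphabetical order (multiplying prefixes like di-/tri- are ignored for ordering).
Assembling the pieces gives 1-bromo-6-ethyl-3-iodonon-1-yne.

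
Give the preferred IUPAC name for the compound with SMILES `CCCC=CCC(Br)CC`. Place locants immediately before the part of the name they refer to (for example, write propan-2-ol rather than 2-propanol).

7-bromonon-4-ene

Counting along the main chain through the multiple bond gives 9 carbons: the parent is nonane.
The chain contains a C=C double bond, so the unsaturation ending is -ene.
Choose the numbering such that numbering from this end puts the double bond at C-4 rather than C-5.
With this numbering: the double bond between C-4 and C-5; a bromo group at C-7.
Putting it together: 7-bromonon-4-ene.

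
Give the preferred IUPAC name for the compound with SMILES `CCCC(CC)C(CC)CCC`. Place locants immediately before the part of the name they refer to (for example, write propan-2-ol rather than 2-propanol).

The longest carbon chain is 8 atoms: the parent is octane.
The molecule is symmetric, so either numbering direction gives the same locants.
This places ethyl groups at C-4 and C-5.
Putting it together: 4,5-diethyloctane.

4,5-diethyloctane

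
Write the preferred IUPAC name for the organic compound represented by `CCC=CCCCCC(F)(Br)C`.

The longest carbon chain that includes the multiple bond has 10 carbons, so the parent hydride is decane.
The chain contains a C=C double bond, so the unsaturation ending is -ene.
The numbering direction is chosen so that numbering from this end puts the double bond at C-3 rather than C-7.
With this numbering: the double bond between C-3 and C-4; a bromo group at C-9; a fluoro group at C-9.
Substituent prefixes are cited in alphabetical order (multiplying prefixes like di-/tri- are ignored for ordering).
Assembling the pieces gives 9-bromo-9-fluorodec-3-ene.

9-bromo-9-fluorodec-3-ene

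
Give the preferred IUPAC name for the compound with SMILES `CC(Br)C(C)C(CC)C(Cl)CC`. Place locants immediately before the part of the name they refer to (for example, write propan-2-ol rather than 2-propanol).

The parent chain contains 7 carbons (heptane).
Choose the numbering such that the substituent locant set {2,3,4,5} is lower than {3,4,5,6} at the first point of difference.
That gives a bromo group at C-2; a chloro group at C-5; an ethyl group at C-4; a methyl group at C-3.
Substituent prefixes are cited in alphabetical order (multiplying prefixes like di-/tri- are ignored for ordering).
Assembling the pieces gives 2-bromo-5-chloro-4-ethyl-3-methylheptane.

2-bromo-5-chloro-4-ethyl-3-methylheptane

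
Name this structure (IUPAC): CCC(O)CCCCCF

Counting along the main chain through the –OH group gives 8 carbons: the parent is octane.
The principal characteristic group is an alcohol (–OH), named with the suffix -ol.
The numbering direction is chosen so that numbering from this end puts the hydroxyl group at C-3 rather than C-6.
This places the hydroxyl at C-3; a fluoro group at C-8.
Assembling the pieces gives 8-fluorooctan-3-ol.

8-fluorooctan-3-ol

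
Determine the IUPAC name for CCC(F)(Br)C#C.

Counting along the main chain through the multiple bond gives 5 carbons: the parent is pentane.
A C≡C triple bond in the chain gives the infix -yne-.
Choose the numbering such that numbering from this end puts the triple bond at C-1 rather than C-4.
With this numbering: the triple bond between C-1 and C-2; a bromo group at C-3; a fluoro group at C-3.
The substituents are ordered alphabetically, ignoring any di-/tri- multipliers.
Assembling the pieces gives 3-bromo-3-fluoropent-1-yne.

3-bromo-3-fluoropent-1-yne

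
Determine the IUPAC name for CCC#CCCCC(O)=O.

The longest carbon chain that includes the –COOH group and the multiple bond has 8 carbons, so the parent hydride is octane.
The highest-priority functional group is a carboxylic acid (terminal –COOH), so the name ends in -oic acid.
There is one C≡C triple bond, indicated by the ending -yne.
Choose the numbering such that the carboxylic acid carbon is C-1 by definition.
With this numbering: the triple bond between C-5 and C-6.
Putting it together: oct-5-ynoic acid.

oct-5-ynoic acid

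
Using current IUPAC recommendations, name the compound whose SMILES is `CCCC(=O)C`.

pentan-2-one

Counting along the main chain through the carbonyl gives 5 carbons: the parent is pentane.
The principal characteristic group is a ketone (C=O on an internal carbon), named with the suffix -one.
Choose the numbering such that numbering from this end puts the carbonyl group at C-2 rather than C-4.
That gives the carbonyl at C-2.
Putting it together: pentan-2-one.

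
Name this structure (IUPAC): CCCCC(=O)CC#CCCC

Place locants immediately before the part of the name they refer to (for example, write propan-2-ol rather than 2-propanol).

undec-7-yn-5-one

The longest carbon chain that includes the carbonyl and the multiple bond has 11 carbons, so the parent hydride is undecane.
The principal characteristic group is a ketone (C=O on an internal carbon), named with the suffix -one.
There is one C≡C triple bond, indicated by the ending -yne.
The numbering direction is chosen so that numbering from this end puts the carbonyl group at C-5 rather than C-7.
This places the carbonyl at C-5; the triple bond between C-7 and C-8.
Assembling the pieces gives undec-7-yn-5-one.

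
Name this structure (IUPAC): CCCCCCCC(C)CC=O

3-methyldecanal

Counting along the main chain through the –CHO group gives 10 carbons: the parent is decane.
An aldehyde (terminal –CHO) is the principal characteristic group, giving the suffix -al.
Choose the numbering such that the aldehyde carbon is C-1 by definition.
That gives a methyl group at C-3.
The name is 3-methyldecanal.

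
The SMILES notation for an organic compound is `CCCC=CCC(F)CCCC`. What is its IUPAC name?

The longest chain bearing the multiple bond is 11 carbons long (undecane).
The chain contains a C=C double bond, so the unsaturation ending is -ene.
The numbering direction is chosen so that numbering from this end puts the double bond at C-4 rather than C-7.
This places the double bond between C-4 and C-5; a fluoro group at C-7.
Assembling the pieces gives 7-fluoroundec-4-ene.

7-fluoroundec-4-ene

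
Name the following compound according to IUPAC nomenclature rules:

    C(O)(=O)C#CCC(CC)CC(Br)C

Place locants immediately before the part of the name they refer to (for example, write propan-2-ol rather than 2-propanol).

Counting along the main chain through the –COOH group and the multiple bond gives 8 carbons: the parent is octane.
The highest-priority functional group is a carboxylic acid (terminal –COOH), so the name ends in -oic acid.
There is one C≡C triple bond, indicated by the ending -yne.
The numbering direction is chosen so that the carboxylic acid carbon is C-1 by definition.
That gives the triple bond between C-2 and C-3; a bromo group at C-7; an ethyl group at C-5.
Substituent prefixes are cited in alphabetical order (multiplying prefixes like di-/tri- are ignored for ordering).
Assembling the pieces gives 7-bromo-5-ethyloct-2-ynoic acid.

7-bromo-5-ethyloct-2-ynoic acid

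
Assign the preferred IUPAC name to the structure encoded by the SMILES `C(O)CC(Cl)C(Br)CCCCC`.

Counting along the main chain through the –OH group gives 9 carbons: the parent is nonane.
The principal characteristic group is an alcohol (–OH), named with the suffix -ol.
Number the chain so that numbering from this end puts the hydroxyl group at C-1 rather than C-9.
With this numbering: the hydroxyl at C-1; a bromo group at C-4; a chloro group at C-3.
Substituent prefixes are cited in alphabetical order (multiplying prefixes like di-/tri- are ignored for ordering).
Putting it together: 4-bromo-3-chlorononan-1-ol.

4-bromo-3-chlorononan-1-ol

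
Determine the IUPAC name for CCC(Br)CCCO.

4-bromohexan-1-ol

The longest chain bearing the –OH group is 6 carbons long (hexane).
The highest-priority functional group is an alcohol (–OH), so the name ends in -ol.
Number the chain so that numbering from this end puts the hydroxyl group at C-1 rather than C-6.
With this numbering: the hydroxyl at C-1; a bromo group at C-4.
Assembling the pieces gives 4-bromohexan-1-ol.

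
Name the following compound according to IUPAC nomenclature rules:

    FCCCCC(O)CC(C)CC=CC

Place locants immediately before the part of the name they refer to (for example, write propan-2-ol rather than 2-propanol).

1-fluoro-7-methylundec-9-en-5-ol

The longest chain bearing the –OH group and the multiple bond is 11 carbons long (undecane).
The principal characteristic group is an alcohol (–OH), named with the suffix -ol.
There is one C=C double bond, indicated by the ending -ene.
Number the chain so that numbering from this end puts the hydroxyl group at C-5 rather than C-7.
With this numbering: the hydroxyl at C-5; the double bond between C-9 and C-10; a fluoro group at C-1; a methyl group at C-7.
Prefixes are listed alphabetically: fluoro, methyl.
The name is 1-fluoro-7-methylundec-9-en-5-ol.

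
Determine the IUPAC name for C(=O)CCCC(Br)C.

The longest chain bearing the –CHO group is 6 carbons long (hexane).
The highest-priority functional group is an aldehyde (terminal –CHO), so the name ends in -al.
The numbering direction is chosen so that the aldehyde carbon is C-1 by definition.
This places a bromo group at C-5.
Putting it together: 5-bromohexanal.

5-bromohexanal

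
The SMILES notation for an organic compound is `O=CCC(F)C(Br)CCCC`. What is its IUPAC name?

4-bromo-3-fluorooctanal

The longest carbon chain that includes the –CHO group has 8 carbons, so the parent hydride is octane.
The highest-priority functional group is an aldehyde (terminal –CHO), so the name ends in -al.
Choose the numbering such that the aldehyde carbon is C-1 by definition.
With this numbering: a bromo group at C-4; a fluoro group at C-3.
Substituent prefixes are cited in alphabetical order (multiplying prefixes like di-/tri- are ignored for ordering).
The name is 4-bromo-3-fluorooctanal.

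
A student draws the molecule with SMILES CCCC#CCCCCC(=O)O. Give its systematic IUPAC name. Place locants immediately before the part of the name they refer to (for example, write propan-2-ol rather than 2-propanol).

The longest chain bearing the –COOH group and the multiple bond is 10 carbons long (decane).
The principal characteristic group is a carboxylic acid (terminal –COOH), named with the suffix -oic acid.
A C≡C triple bond in the chain gives the infix -yne-.
Number the chain so that the carboxylic acid carbon is C-1 by definition.
That gives the triple bond between C-6 and C-7.
Assembling the pieces gives dec-6-ynoic acid.

dec-6-ynoic acid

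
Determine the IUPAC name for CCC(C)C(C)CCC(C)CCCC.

3,4,7-trimethylundecane

The longest carbon chain is 11 atoms: the parent is undecane.
The numbering direction is chosen so that the substituent locant set {3,4,7} is lower than {5,8,9} at the first point of difference.
This places methyl groups at C-3 and C-4 and C-7.
Assembling the pieces gives 3,4,7-trimethylundecane.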